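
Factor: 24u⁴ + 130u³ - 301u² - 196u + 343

(4u - 7)(6u + 7)(u + 7)(u - 1)

Trying the rational-root candidates, u = -7 is a root, so (u + 7) divides it; the quotient is 24u³ - 38u² - 35u + 49.
Then u = 1 is a root, so (u - 1) is a factor; dividing leaves 24u² - 14u - 49.
The remaining quadratic factors as (6u + 7)(4u - 7).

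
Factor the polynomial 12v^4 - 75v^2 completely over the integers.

Factor out 3v^2, leaving 4v^2 - 25, which is a difference of two squares.

3v^2(2v + 5)(2v - 5)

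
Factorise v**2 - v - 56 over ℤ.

(v + 7)(v - 8)

Two integers with product -56 and sum -1 are 7 and -8.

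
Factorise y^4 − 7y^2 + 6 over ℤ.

(y + 1)(y − 1)(y^2 − 6)

Substitute u = y^2 to get a quadratic in u, then factor.
y^2 − 1 is a difference of squares.
y^2 − 6 is irreducible over ℤ (6 is not a perfect square).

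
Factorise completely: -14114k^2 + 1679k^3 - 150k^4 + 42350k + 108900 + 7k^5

(7k + 11)(k - 10)(k - 9)(k^2 - 4k + 110)

By the rational root theorem, k = 10 is a root, so (k - 10) divides it; the quotient is 7k^4 - 80k^3 + 879k^2 - 5324k - 10890.
Continuing, k = 9 is a root, giving the factor (k - 9) and quotient 7k^3 - 17k^2 + 726k + 1210.
Next, k = -11/7 is a root, so (7k + 11) is a factor; dividing leaves k^2 - 4k + 110.
The quadratic k^2 - 4k + 110 has discriminant -424 < 0 and is irreducible over ℤ.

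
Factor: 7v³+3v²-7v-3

By the rational root theorem, v = -3/7 is a root, so (7v+3) divides it; the quotient is v²-1.
The remaining quadratic factors as (v+1)(v-1).

(7v+3)(v+1)(v-1)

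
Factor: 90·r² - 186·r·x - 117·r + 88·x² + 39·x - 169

(15·r - 11·x + 13)·(6·r - 8·x - 13)

Group: 6·r·(15·r - 11·x + 13) + (-8·x - 13)·(15·r - 11·x + 13); both groups contain (15·r - 11·x + 13).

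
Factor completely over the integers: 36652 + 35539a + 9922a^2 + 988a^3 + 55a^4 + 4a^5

(4a + 7)(a + 4)(a + 7)(a^2 + a + 187)

By the rational root theorem, a = -7 is a root, so (a + 7) is a factor; dividing leaves 4a^4 + 27a^3 + 799a^2 + 4329a + 5236.
Then a = -4 is a root, giving the factor (a + 4) and quotient 4a^3 + 11a^2 + 755a + 1309.
Then a = -7/4 is a root, so (4a + 7) divides it; the quotient is a^2 + a + 187.
The quadratic a^2 + a + 187 has discriminant -747 < 0 and is irreducible over ℤ.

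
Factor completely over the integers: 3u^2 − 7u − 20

(3u + 5)(u − 4)

Need a pair with product 3·(−20) = −60 and sum −7: that's 5 and −12.
Split the middle term: 3u^2 + 5u − 12u − 20 = u(3u + 5) − 4(3u + 5).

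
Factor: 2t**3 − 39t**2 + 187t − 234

Among the possible rational roots, t = 2 is a root, giving the factor (t − 2) and quotient 2t**2 − 35t + 117.
The remaining quadratic factors as (t − 13)(2t − 9).

(2t − 9)(t − 13)(t − 2)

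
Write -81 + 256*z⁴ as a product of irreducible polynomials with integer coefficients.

Write as (16*z²)² − (9)², then factor 16*z² - 9 once more.

(4*z + 3)*(4*z - 3)*(16*z² + 9)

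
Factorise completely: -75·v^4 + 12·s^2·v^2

3·v^2·(2·s + 5·v)·(2·s - 5·v)

Factor out 3·v^2, leaving 4·s^2 - 25·v^2, which is a difference of two squares.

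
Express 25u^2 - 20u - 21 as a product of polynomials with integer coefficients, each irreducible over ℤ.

Need a pair with product 25·(-21) = -525 and sum -20: that's -35 and 15.
Split the middle term: 25u^2 - 35u + 15u - 21 = 5u(5u - 7) + 3(5u - 7).

(5u + 3)(5u - 7)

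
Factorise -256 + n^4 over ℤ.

Write as (n^2)² − (16)², then factor n^2 - 16 once more.

(n + 4)(n - 4)(n^2 + 16)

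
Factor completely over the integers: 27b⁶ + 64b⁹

b⁶(4b + 3)(16b² − 12b + 9)

Pull out the common factor b⁶, leaving 64b³ + 27.
Recognize a sum of cubes with the parts 4b and 3.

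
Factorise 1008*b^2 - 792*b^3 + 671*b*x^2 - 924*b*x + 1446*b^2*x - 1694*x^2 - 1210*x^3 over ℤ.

Group: 6*b*(-132*b^2 - b*x + 168*b + 110*x^2 + 154*x) - 11*x*(-132*b^2 - b*x + 168*b + 110*x^2 + 154*x); both groups contain (-132*b^2 - b*x + 168*b + 110*x^2 + 154*x), so (6*b - 11*x) is a factor with cofactor -132*b^2 - b*x + 168*b + 110*x^2 + 154*x.
The cofactor groups again: -132*b^2 - b*x + 168*b + 110*x^2 + 154*x = -12*b*(11*b - 10*x - 14) - 11*x*(11*b - 10*x - 14); both groups contain (11*b - 10*x - 14), giving -(12*b + 11*x)*(11*b - 10*x - 14).

-(11*b - 10*x - 14)*(12*b + 11*x)*(6*b - 11*x)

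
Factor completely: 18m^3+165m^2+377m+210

(3m+7)(6m+5)(m+6)

Trying the rational-root candidates, m = -7/3 is a root, so (3m+7) is a factor; dividing leaves 6m^2+41m+30.
The remaining quadratic factors as (6m+5)(m+6).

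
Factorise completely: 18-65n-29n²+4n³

(4n-1)(n+2)(n-9)

Trying the rational-root candidates, n = 9 is a root, so (n-9) divides it; the quotient is 4n²+7n-2.
The remaining quadratic factors as (4n-1)(n+2).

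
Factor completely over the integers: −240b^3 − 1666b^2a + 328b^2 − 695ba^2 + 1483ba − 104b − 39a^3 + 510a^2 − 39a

−(2b + 13a − 1)(8b + 3a)(15b + a − 13)

Group: 2b(−120b^2 − 53ba + 104b − 3a^2 + 39a) + (13a − 1)(−120b^2 − 53ba + 104b − 3a^2 + 39a); both groups contain (−120b^2 − 53ba + 104b − 3a^2 + 39a), so (2b + 13a − 1) is a factor with cofactor −120b^2 − 53ba + 104b − 3a^2 + 39a.
The cofactor groups again: −120b^2 − 53ba + 104b − 3a^2 + 39a = −8b(15b + a − 13) − 3a(15b + a − 13); both groups contain (15b + a − 13), giving −(8b + 3a)(15b + a − 13).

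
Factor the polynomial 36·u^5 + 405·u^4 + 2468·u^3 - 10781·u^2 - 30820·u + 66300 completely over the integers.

(3·u - 10)·(3·u - 5)·(4·u + 13)·(u^2 + 13·u + 102)

Testing divisors of the constant over divisors of the leading coefficient, u = -13/4 is a root, giving the factor (4·u + 13) and quotient 9·u^4 + 72·u^3 + 383·u^2 - 3940·u + 5100.
Next, u = 5/3 is a root, so (3·u - 5) is a factor; dividing leaves 3·u^3 + 29·u^2 + 176·u - 1020.
Continuing, u = 10/3 is a root, so (3·u - 10) divides it; the quotient is u^2 + 13·u + 102.
The quadratic u^2 + 13·u + 102 has discriminant -239 < 0 and is irreducible over ℤ.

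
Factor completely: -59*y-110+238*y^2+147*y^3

(3*y-2)*(7*y+11)*(7*y+5)

Testing divisors of the constant over divisors of the leading coefficient, y = 2/3 is a root, so (3*y-2) divides it; the quotient is 49*y^2+112*y+55.
The remaining quadratic factors as (7*y+5)(7*y+11).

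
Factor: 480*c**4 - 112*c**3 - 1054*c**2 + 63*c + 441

(4*c + 3)*(4*c - 3)*(5*c - 7)*(6*c + 7)

Testing divisors of the constant over divisors of the leading coefficient, c = 7/5 is a root, so (5*c - 7) is a factor; dividing leaves 96*c**3 + 112*c**2 - 54*c - 63.
Then c = 3/4 is a root, so (4*c - 3) is a factor; dividing leaves 24*c**2 + 46*c + 21.
The remaining quadratic factors as (6*c + 7)(4*c + 3).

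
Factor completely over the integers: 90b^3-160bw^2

10b(3b+4w)(3b-4w)

Pull out the common factor 10b; 9b^2-16w^2 is a difference of squares.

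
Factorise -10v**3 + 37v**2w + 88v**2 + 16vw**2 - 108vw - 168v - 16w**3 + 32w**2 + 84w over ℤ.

Group: v(-10v**2 - 3vw + 28v + 4w**2 - 14w) + (-4w - 6)(-10v**2 - 3vw + 28v + 4w**2 - 14w); both groups contain (-10v**2 - 3vw + 28v + 4w**2 - 14w), so (v - 4w - 6) is a factor with cofactor -10v**2 - 3vw + 28v + 4w**2 - 14w.
The cofactor groups again: -10v**2 - 3vw + 28v + 4w**2 - 14w = -2v(5v + 4w - 14) + w(5v + 4w - 14); both groups contain (5v + 4w - 14), giving -(2v - w)(5v + 4w - 14).

-(2v - w)(5v + 4w - 14)(v - 4w - 6)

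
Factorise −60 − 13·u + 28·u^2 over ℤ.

Need a pair with product 28·(−60) = −1680 and sum −13: that's 35 and −48.
Split the middle term: 28·u^2 + 35·u − 48·u − 60 = 7·u·(4·u + 5) − 12·(4·u + 5).

(4·u + 5)·(7·u − 12)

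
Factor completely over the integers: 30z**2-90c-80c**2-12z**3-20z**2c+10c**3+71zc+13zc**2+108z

Group: 2z(-6z**2-7zc-12z+10c**2+10c) + (c-9)(-6z**2-7zc-12z+10c**2+10c); both groups contain (-6z**2-7zc-12z+10c**2+10c), so (2z+c-9) is a factor with cofactor -6z**2-7zc-12z+10c**2+10c.
The cofactor groups again: -6z**2-7zc-12z+10c**2+10c = -6z(z+2c+2) + 5c(z+2c+2); both groups contain (z+2c+2), giving -(6z-5c)(z+2c+2).

-(6z-5c)(z+2c+2)(2z+c-9)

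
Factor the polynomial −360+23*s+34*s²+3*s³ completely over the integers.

(3*s−8)*(s+5)*(s+9)

Trying the rational-root candidates, s = −5 is a root, giving the factor (s+5) and quotient 3*s²+19*s−72.
The remaining quadratic factors as (3*s−8)(s+9).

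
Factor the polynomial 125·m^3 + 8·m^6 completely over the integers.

Pull out the common factor m^3, leaving 8·m^3 + 125.
Recognize a sum of cubes with the parts 2·m and 5.

m^3·(2·m + 5)·(4·m^2 - 10·m + 25)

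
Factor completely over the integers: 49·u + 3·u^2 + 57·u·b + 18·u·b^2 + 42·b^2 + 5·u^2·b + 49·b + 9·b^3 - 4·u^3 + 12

Group: u·(-4·u^2 - 7·u·b - 13·u - 3·b^2 - 10·b - 3) + (-3·b - 4)·(-4·u^2 - 7·u·b - 13·u - 3·b^2 - 10·b - 3); both groups contain (-4·u^2 - 7·u·b - 13·u - 3·b^2 - 10·b - 3), so (u - 3·b - 4) is a factor with cofactor -4·u^2 - 7·u·b - 13·u - 3·b^2 - 10·b - 3.
The cofactor groups again: -4·u^2 - 7·u·b - 13·u - 3·b^2 - 10·b - 3 = -4·u·(u + b + 3) + (-3·b - 1)·(u + b + 3); both groups contain (u + b + 3), giving -(4·u + 3·b + 1)·(u + b + 3).

-(u - 3·b - 4)·(4·u + 3·b + 1)·(u + b + 3)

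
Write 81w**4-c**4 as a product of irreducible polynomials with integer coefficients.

(3w-c)(3w+c)(9w**2+c**2)

(3w)⁴ − (c)⁴ = ((3w)² − (c)²)((3w)² + (c)²); the first factor splits again, the second (9w**2+c**2) is irreducible.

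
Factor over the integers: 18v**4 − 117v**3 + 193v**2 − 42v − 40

Testing divisors of the constant over divisors of the leading coefficient, v = 4 is a root, so (v − 4) divides it; the quotient is 18v**3 − 45v**2 + 13v + 10.
Then v = 2 is a root, giving the factor (v − 2) and quotient 18v**2 − 9v − 5.
The remaining quadratic factors as (3v + 1)(6v − 5).

(3v + 1)(6v − 5)(v − 2)(v − 4)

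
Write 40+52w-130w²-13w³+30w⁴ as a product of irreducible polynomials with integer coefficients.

(5w+2)(6w-5)(w+2)(w-2)

By the rational root theorem, w = 2 is a root, so (w-2) is a factor; dividing leaves 30w³+47w²-36w-20.
Next, w = 5/6 is a root, so (6w-5) divides it; the quotient is 5w²+12w+4.
The remaining quadratic factors as (5w+2)(w+2).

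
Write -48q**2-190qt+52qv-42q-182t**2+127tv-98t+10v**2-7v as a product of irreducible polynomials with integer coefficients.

Group: -8q(6q+14t+v) + (-13t+10v-7)(6q+14t+v); both groups contain (6q+14t+v).

-(6q+14t+v)(8q+13t-10v+7)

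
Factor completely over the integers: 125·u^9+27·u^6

u^6·(5·u+3)·(25·u^2-15·u+9)

Pull out the common factor u^6, leaving 125·u^3+27.
Recognize a sum of cubes with the parts 5·u and 3.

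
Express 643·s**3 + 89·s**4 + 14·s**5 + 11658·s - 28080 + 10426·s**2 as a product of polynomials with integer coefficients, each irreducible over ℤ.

(2·s + 5)·(7·s - 8)·(s + 9)·(s**2 - 4·s + 78)

Testing divisors of the constant over divisors of the leading coefficient, s = 8/7 is a root, so (7·s - 8) divides it; the quotient is 2·s**4 + 15·s**3 + 109·s**2 + 1614·s + 3510.
Continuing, s = -9 is a root, so (s + 9) divides it; the quotient is 2·s**3 - 3·s**2 + 136·s + 390.
Next, s = -5/2 is a root, so (2·s + 5) divides it; the quotient is s**2 - 4·s + 78.
The quadratic s**2 - 4·s + 78 has discriminant -296 < 0 and is irreducible over ℤ.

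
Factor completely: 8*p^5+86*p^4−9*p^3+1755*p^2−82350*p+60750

Among the possible rational roots, p = 3/4 is a root, so (4*p−3) divides it; the quotient is 2*p^4+23*p^3+15*p^2+450*p−20250.
Continuing, p = −15 is a root, so (p+15) divides it; the quotient is 2*p^3−7*p^2+120*p−1350.
Continuing, p = 15/2 is a root, so (2*p−15) divides it; the quotient is p^2+4*p+90.
The quadratic p^2+4*p+90 has discriminant −344 < 0 and is irreducible over ℤ.

(2*p−15)*(4*p−3)*(p+15)*(p^2+4*p+90)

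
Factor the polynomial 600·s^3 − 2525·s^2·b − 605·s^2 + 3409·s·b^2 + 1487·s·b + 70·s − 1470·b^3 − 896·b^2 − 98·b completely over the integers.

(15·s − 14·b − 2)·(8·s − 15·b − 7)·(5·s − 7·b)

Group: 15·s·(40·s^2 − 131·s·b − 35·s + 105·b^2 + 49·b) + (−14·b − 2)·(40·s^2 − 131·s·b − 35·s + 105·b^2 + 49·b); both groups contain (40·s^2 − 131·s·b − 35·s + 105·b^2 + 49·b), so (15·s − 14·b − 2) is a factor with cofactor 40·s^2 − 131·s·b − 35·s + 105·b^2 + 49·b.
The cofactor groups again: 40·s^2 − 131·s·b − 35·s + 105·b^2 + 49·b = 8·s·(5·s − 7·b) + (−15·b − 7)·(5·s − 7·b); both groups contain (5·s − 7·b), giving (8·s − 15·b − 7)·(5·s − 7·b).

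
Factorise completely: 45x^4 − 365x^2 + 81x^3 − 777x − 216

Trying the rational-root candidates, x = −1/3 is a root, so (3x + 1) is a factor; dividing leaves 15x^3 + 22x^2 − 129x − 216.
Then x = −9/5 is a root, giving the factor (5x + 9) and quotient 3x^2 − x − 24.
The remaining quadratic factors as (3x + 8)(x − 3).

(3x + 1)(3x + 8)(5x + 9)(x − 3)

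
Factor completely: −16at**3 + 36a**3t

Every term has a factor of 4at. Then 9a**2 − 4t**2 = (3a)² − (2t)².

4at(3a + 2t)(3a − 2t)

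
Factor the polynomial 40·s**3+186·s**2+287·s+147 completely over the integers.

Testing divisors of the constant over divisors of the leading coefficient, s = -7/4 is a root, so (4·s+7) divides it; the quotient is 10·s**2+29·s+21.
The remaining quadratic factors as (5·s+7)(2·s+3).

(2·s+3)·(4·s+7)·(5·s+7)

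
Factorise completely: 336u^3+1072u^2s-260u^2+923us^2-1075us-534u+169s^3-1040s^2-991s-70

(12u+13s+10)(7u+13s+1)(4u+s-7)

Group: 12u(28u^2+59us-45u+13s^2-90s-7) + (13s+10)(28u^2+59us-45u+13s^2-90s-7); both groups contain (28u^2+59us-45u+13s^2-90s-7), so (12u+13s+10) is a factor with cofactor 28u^2+59us-45u+13s^2-90s-7.
The cofactor groups again: 28u^2+59us-45u+13s^2-90s-7 = 4u(7u+13s+1) + (s-7)(7u+13s+1); both groups contain (7u+13s+1), giving (4u+s-7)(7u+13s+1).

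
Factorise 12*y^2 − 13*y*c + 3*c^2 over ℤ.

Group: 4*y*(3*y − c) − 3*c*(3*y − c); both groups contain (3*y − c).

(4*y − 3*c)*(3*y − c)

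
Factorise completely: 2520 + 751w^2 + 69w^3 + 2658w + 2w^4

Testing divisors of the constant over divisors of the leading coefficient, w = −15 is a root, so (w + 15) is a factor; dividing leaves 2w^3 + 39w^2 + 166w + 168.
Next, w = −3/2 is a root, giving the factor (2w + 3) and quotient w^2 + 18w + 56.
The remaining quadratic factors as (w + 4)(w + 14).

(2w + 3)(w + 14)(w + 15)(w + 4)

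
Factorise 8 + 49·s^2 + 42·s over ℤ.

(7·s + 2)·(7·s + 4)

Need a pair with product 49·8 = 392 and sum 42: that's 14 and 28.
Split the middle term: 49·s^2 + 14·s + 28·s + 8 = 7·s·(7·s + 2) + 4·(7·s + 2).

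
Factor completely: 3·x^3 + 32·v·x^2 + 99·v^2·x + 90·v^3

(3·v + x)·(5·v + 3·x)·(6·v + x)

Group: 5·v·(18·v^2 + 9·v·x + x^2) + 3·x·(18·v^2 + 9·v·x + x^2); both groups contain (18·v^2 + 9·v·x + x^2), so (5·v + 3·x) is a factor with cofactor 18·v^2 + 9·v·x + x^2.
The cofactor groups again: 18·v^2 + 9·v·x + x^2 = 3·v·(6·v + x) + x·(6·v + x); both groups contain (6·v + x), giving (3·v + x)·(6·v + x).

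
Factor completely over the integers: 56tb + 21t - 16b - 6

(7t - 2)(8b + 3)

Group as (56tb + 21t) + (-16b - 6) = 7t(8b + 3) - 2(8b + 3).
Both groups share the factor (8b + 3).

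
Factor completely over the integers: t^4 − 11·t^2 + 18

Substitute u = t^2 to get a quadratic in u, then factor.
t^2 − 2 is irreducible over ℤ (2 is not a perfect square).
t^2 − 9 is a difference of squares.

(t + 3)·(t − 3)·(t^2 − 2)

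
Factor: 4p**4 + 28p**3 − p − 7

(p + 7)(4p**3 − 1)

Group as (4p**4 − p) + (28p**3 − 7) = p(4p**3 − 1) + 7(4p**3 − 1).
Both groups share the factor (4p**3 − 1).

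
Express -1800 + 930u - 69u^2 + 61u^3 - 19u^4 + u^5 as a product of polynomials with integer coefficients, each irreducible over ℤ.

(u - 15)(u - 2)(u - 5)(u^2 + 3u + 12)

Trying the rational-root candidates, u = 15 is a root, giving the factor (u - 15) and quotient u^4 - 4u^3 + u^2 - 54u + 120.
Then u = 2 is a root, so (u - 2) is a factor; dividing leaves u^3 - 2u^2 - 3u - 60.
Then u = 5 is a root, so (u - 5) divides it; the quotient is u^2 + 3u + 12.
The quadratic u^2 + 3u + 12 has discriminant -39 < 0 and is irreducible over ℤ.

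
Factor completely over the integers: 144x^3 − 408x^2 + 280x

Pull out the common factor 8x, then factor the remaining trinomial.

8x(3x − 5)(6x − 7)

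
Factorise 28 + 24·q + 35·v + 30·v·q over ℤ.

Group as (30·v·q + 35·v) + (24·q + 28) = 5·v·(6·q + 7) + 4·(6·q + 7).
Both groups share the factor (6·q + 7).

(5·v + 4)·(6·q + 7)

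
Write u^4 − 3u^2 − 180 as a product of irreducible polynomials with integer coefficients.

(u^2 + 12)(u^2 − 15)

Substitute w = u^2 to get a quadratic in w, then factor.
u^2 + 12 is irreducible over ℤ (always positive, so no real roots).
u^2 − 15 is irreducible over ℤ (15 is not a perfect square).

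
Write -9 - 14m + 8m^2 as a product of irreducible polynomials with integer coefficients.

(2m + 1)(4m - 9)

Need a pair with product 8·(-9) = -72 and sum -14: that's 4 and -18.
Split the middle term: 8m^2 + 4m - 18m - 9 = 4m(2m + 1) - 9(2m + 1).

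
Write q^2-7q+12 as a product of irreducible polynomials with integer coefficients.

(q-3)(q-4)

Two integers with product 12 and sum -7 are -3 and -4.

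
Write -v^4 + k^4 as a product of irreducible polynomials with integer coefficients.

Write as (k^2)² − (v^2)², then factor k^2 - v^2 once more.

(k + v)(k - v)(k^2 + v^2)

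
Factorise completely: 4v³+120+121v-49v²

(4v+3)(v-5)(v-8)

Among the possible rational roots, v = 8 is a root, giving the factor (v-8) and quotient 4v²-17v-15.
The remaining quadratic factors as (4v+3)(v-5).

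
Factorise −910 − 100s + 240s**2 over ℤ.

Pull out the common factor 10, then factor the remaining trinomial.

10(4s + 7)(6s − 13)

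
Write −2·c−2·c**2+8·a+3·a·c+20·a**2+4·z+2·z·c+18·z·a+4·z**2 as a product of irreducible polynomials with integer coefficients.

Group: 2·z·(2·z+4·a−c) + (5·a+2·c+2)·(2·z+4·a−c); both groups contain (2·z+4·a−c).

(2·z+4·a−c)·(2·z+5·a+2·c+2)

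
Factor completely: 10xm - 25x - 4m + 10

Group as (10xm - 25x) + (-4m + 10) = 5x(2m - 5) - 2(2m - 5).
Both groups share the factor (2m - 5).

(2m - 5)(5x - 2)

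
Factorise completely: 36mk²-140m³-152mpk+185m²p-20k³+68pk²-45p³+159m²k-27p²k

Group: 4m(-35m²+20mp-4mk+15p²-16pk+4k²) + (-3p-5k)(-35m²+20mp-4mk+15p²-16pk+4k²); both groups contain (-35m²+20mp-4mk+15p²-16pk+4k²), so (4m-3p-5k) is a factor with cofactor -35m²+20mp-4mk+15p²-16pk+4k².
The cofactor groups again: -35m²+20mp-4mk+15p²-16pk+4k² = -5m(7m+3p-2k) + (5p-2k)(7m+3p-2k); both groups contain (7m+3p-2k), giving -(5m-5p+2k)(7m+3p-2k).

-(7m+3p-2k)(4m-3p-5k)(5m-5p+2k)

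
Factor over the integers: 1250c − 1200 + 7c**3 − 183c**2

(7c − 8)(c − 10)(c − 15)

Trying the rational-root candidates, c = 10 is a root, so (c − 10) is a factor; dividing leaves 7c**2 − 113c + 120.
The remaining quadratic factors as (7c − 8)(c − 15).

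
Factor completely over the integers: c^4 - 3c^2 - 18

(c^2 + 3)(c^2 - 6)

Substitute u = c^2 to get a quadratic in u, then factor.
c^2 - 6 is irreducible over ℤ (6 is not a perfect square).
c^2 + 3 is irreducible over ℤ (always positive, so no real roots).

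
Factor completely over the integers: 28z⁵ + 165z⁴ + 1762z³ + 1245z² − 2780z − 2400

(4z − 5)(7z + 8)(z + 1)(z² + 5z + 60)

Testing divisors of the constant over divisors of the leading coefficient, z = −1 is a root, so (z + 1) is a factor; dividing leaves 28z⁴ + 137z³ + 1625z² − 380z − 2400.
Continuing, z = 5/4 is a root, giving the factor (4z − 5) and quotient 7z³ + 43z² + 460z + 480.
Continuing, z = −8/7 is a root, giving the factor (7z + 8) and quotient z² + 5z + 60.
The quadratic z² + 5z + 60 has discriminant −215 < 0 and is irreducible over ℤ.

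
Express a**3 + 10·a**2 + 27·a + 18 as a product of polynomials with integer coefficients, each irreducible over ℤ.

(a + 1)·(a + 3)·(a + 6)

By the rational root theorem, a = -6 is a root, giving the factor (a + 6) and quotient a**2 + 4·a + 3.
The remaining quadratic factors as (a + 3)(a + 1).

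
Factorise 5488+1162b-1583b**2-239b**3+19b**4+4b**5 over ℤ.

Trying the rational-root candidates, b = 8 is a root, so (b-8) is a factor; dividing leaves 4b**4+51b**3+169b**2-231b-686.
Next, b = 2 is a root, so (b-2) is a factor; dividing leaves 4b**3+59b**2+287b+343.
Then b = -7/4 is a root, giving the factor (4b+7) and quotient b**2+13b+49.
The quadratic b**2+13b+49 has discriminant -27 < 0 and is irreducible over ℤ.

(4b+7)(b-2)(b-8)(b**2+13b+49)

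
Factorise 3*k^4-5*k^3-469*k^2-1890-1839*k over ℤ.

Among the possible rational roots, k = -9 is a root, so (k+9) is a factor; dividing leaves 3*k^3-32*k^2-181*k-210.
Then k = -2 is a root, so (k+2) divides it; the quotient is 3*k^2-38*k-105.
The remaining quadratic factors as (3*k+7)(k-15).

(3*k+7)*(k+2)*(k+9)*(k-15)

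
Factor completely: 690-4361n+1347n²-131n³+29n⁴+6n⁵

(6n-1)(n+10)(n-3)(n²-2n+23)

Among the possible rational roots, n = 1/6 is a root, so (6n-1) is a factor; dividing leaves n⁴+5n³-21n²+221n-690.
Continuing, n = -10 is a root, so (n+10) is a factor; dividing leaves n³-5n²+29n-69.
Then n = 3 is a root, giving the factor (n-3) and quotient n²-2n+23.
The quadratic n²-2n+23 has discriminant -88 < 0 and is irreducible over ℤ.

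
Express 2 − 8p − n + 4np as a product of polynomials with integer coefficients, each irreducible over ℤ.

Group as (4np − n) + (−8p + 2) = n(4p − 1) − 2(4p − 1).
Both groups share the factor (4p − 1).

(4p − 1)(n − 2)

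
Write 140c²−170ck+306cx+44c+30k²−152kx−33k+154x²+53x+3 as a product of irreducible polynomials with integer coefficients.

Group: 14c(10c−10k+14x+1) + (−3k+11x+3)(10c−10k+14x+1); both groups contain (10c−10k+14x+1).

(10c−10k+14x+1)(14c−3k+11x+3)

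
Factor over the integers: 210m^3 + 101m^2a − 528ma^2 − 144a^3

Group: 2m(105m^2 + 208ma + 48a^2) − 3a(105m^2 + 208ma + 48a^2); both groups contain (105m^2 + 208ma + 48a^2), so (2m − 3a) is a factor with cofactor 105m^2 + 208ma + 48a^2.
The cofactor groups again: 105m^2 + 208ma + 48a^2 = 15m(7m + 12a) + 4a(7m + 12a); both groups contain (7m + 12a), giving (15m + 4a)(7m + 12a).

(2m − 3a)(7m + 12a)(15m + 4a)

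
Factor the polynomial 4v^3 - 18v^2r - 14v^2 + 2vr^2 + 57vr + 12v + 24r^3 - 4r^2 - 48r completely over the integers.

Group: v(4v^2 - 2vr - 14v - 6r^2 + r + 12) - 4r(4v^2 - 2vr - 14v - 6r^2 + r + 12); both groups contain (4v^2 - 2vr - 14v - 6r^2 + r + 12), so (v - 4r) is a factor with cofactor 4v^2 - 2vr - 14v - 6r^2 + r + 12.
The cofactor groups again: 4v^2 - 2vr - 14v - 6r^2 + r + 12 = 2v(2v + 2r - 3) + (-3r - 4)(2v + 2r - 3); both groups contain (2v + 2r - 3), giving (2v - 3r - 4)(2v + 2r - 3).

(2v - 3r - 4)(v - 4r)(2v + 2r - 3)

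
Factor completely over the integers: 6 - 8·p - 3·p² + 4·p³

Group as (4·p³ - 8·p) + (-3·p² + 6) = 4·p·(p² - 2) - 3·(p² - 2).
Both groups share the factor (p² - 2).

(4·p - 3)·(p² - 2)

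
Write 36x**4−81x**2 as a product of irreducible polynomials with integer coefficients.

Every term has a factor of 9x**2. Then 4x**2−9 = (2x)² − (3)².

9x**2(2x+3)(2x−3)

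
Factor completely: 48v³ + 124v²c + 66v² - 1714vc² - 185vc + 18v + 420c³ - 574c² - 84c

Group: 8v(6v² + 17vc + 6v - 210c² - 28c) + (-2c + 3)(6v² + 17vc + 6v - 210c² - 28c); both groups contain (6v² + 17vc + 6v - 210c² - 28c), so (8v - 2c + 3) is a factor with cofactor 6v² + 17vc + 6v - 210c² - 28c.
The cofactor groups again: 6v² + 17vc + 6v - 210c² - 28c = 2v(3v - 14c) + (15c + 2)(3v - 14c); both groups contain (3v - 14c), giving (2v + 15c + 2)(3v - 14c).

(3v - 14c)(8v - 2c + 3)(2v + 15c + 2)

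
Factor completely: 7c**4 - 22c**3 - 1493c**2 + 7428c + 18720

(7c + 13)(c + 15)(c - 12)(c - 8)

By the rational root theorem, c = 8 is a root, giving the factor (c - 8) and quotient 7c**3 + 34c**2 - 1221c - 2340.
Then c = -13/7 is a root, so (7c + 13) is a factor; dividing leaves c**2 + 3c - 180.
The remaining quadratic factors as (c + 15)(c - 12).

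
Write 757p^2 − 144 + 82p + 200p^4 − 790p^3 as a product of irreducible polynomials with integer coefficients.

(2p − 1)(4p − 9)(5p + 2)(5p − 8)

Trying the rational-root candidates, p = 9/4 is a root, so (4p − 9) is a factor; dividing leaves 50p^3 − 85p^2 − 2p + 16.
Then p = 8/5 is a root, so (5p − 8) divides it; the quotient is 10p^2 − p − 2.
The remaining quadratic factors as (2p − 1)(5p + 2).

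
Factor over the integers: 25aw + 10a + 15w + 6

(5a + 3)(5w + 2)

Group as (25aw + 10a) + (15w + 6) = 5a(5w + 2) + 3(5w + 2).
Both groups share the factor (5w + 2).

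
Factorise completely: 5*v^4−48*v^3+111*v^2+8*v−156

(5*v−13)*(v+1)*(v−2)*(v−6)

Among the possible rational roots, v = 13/5 is a root, so (5*v−13) is a factor; dividing leaves v^3−7*v^2+4*v+12.
Continuing, v = 2 is a root, so (v−2) is a factor; dividing leaves v^2−5*v−6.
The remaining quadratic factors as (v−6)(v+1).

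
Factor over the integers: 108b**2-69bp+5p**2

(12b-p)(9b-5p)

Group: 12b(9b-5p) - p(9b-5p); both groups contain (9b-5p).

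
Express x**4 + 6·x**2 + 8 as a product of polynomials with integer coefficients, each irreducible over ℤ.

Substitute u = x**2 to get a quadratic in u, then factor.
x**2 + 2 is irreducible over ℤ (always positive, so no real roots).
x**2 + 4 is irreducible over ℤ (sum of squares).

(x**2 + 2)·(x**2 + 4)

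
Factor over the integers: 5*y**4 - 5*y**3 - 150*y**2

Pull out the common factor 5*y**2, then factor the remaining trinomial.

5*y**2*(y + 5)*(y - 6)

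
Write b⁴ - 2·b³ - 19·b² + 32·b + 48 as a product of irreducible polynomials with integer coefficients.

(b + 1)·(b + 4)·(b - 3)·(b - 4)

Among the possible rational roots, b = -1 is a root, giving the factor (b + 1) and quotient b³ - 3·b² - 16·b + 48.
Continuing, b = -4 is a root, so (b + 4) is a factor; dividing leaves b² - 7·b + 12.
The remaining quadratic factors as (b - 3)(b - 4).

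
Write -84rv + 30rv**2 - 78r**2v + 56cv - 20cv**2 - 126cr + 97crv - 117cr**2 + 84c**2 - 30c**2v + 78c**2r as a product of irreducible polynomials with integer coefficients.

Group: 2c(39cr - 15cv + 42c + 26rv - 10v**2 + 28v) - 3r(39cr - 15cv + 42c + 26rv - 10v**2 + 28v); both groups contain (39cr - 15cv + 42c + 26rv - 10v**2 + 28v), so (2c - 3r) is a factor with cofactor 39cr - 15cv + 42c + 26rv - 10v**2 + 28v.
The cofactor groups again: 39cr - 15cv + 42c + 26rv - 10v**2 + 28v = 3c(13r - 5v + 14) + 2v(13r - 5v + 14); both groups contain (13r - 5v + 14), giving (3c + 2v)(13r - 5v + 14).

(13r - 5v + 14)(2c - 3r)(3c + 2v)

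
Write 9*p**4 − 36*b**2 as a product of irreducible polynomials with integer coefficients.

Pull out the common factor 9, leaving p**4 − 4*b**2.
Recognize a difference of squares with the parts p**2 and 2*b.

9*(p**2 − 2*b)*(p**2 + 2*b)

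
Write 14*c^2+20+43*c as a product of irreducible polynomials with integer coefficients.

Need a pair with product 14·20 = 280 and sum 43: that's 8 and 35.
Split the middle term: 14*c^2+8*c + 35*c+20 = 2*c*(7*c+4) + 5*(7*c+4).

(2*c+5)*(7*c+4)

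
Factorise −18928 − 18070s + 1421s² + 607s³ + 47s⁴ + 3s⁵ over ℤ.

(3s − 13)(s + 1)(s + 8)(s² + 11s + 182)

Trying the rational-root candidates, s = 13/3 is a root, so (3s − 13) divides it; the quotient is s⁴ + 20s³ + 289s² + 1726s + 1456.
Continuing, s = −8 is a root, so (s + 8) is a factor; dividing leaves s³ + 12s² + 193s + 182.
Continuing, s = −1 is a root, so (s + 1) is a factor; dividing leaves s² + 11s + 182.
The quadratic s² + 11s + 182 has discriminant −607 < 0 and is irreducible over ℤ.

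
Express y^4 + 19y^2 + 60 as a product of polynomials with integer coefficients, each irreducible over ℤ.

Substitute u = y^2 to get a quadratic in u, then factor.
y^2 + 4 is irreducible over ℤ (sum of squares).
y^2 + 15 is irreducible over ℤ (always positive, so no real roots).

(y^2 + 15)(y^2 + 4)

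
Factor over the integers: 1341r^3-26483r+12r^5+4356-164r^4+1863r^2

(2r-9)(6r-1)(r+4)(r^2-13r+121)

Testing divisors of the constant over divisors of the leading coefficient, r = 9/2 is a root, so (2r-9) is a factor; dividing leaves 6r^4-55r^3+423r^2+2835r-484.
Then r = -4 is a root, so (r+4) divides it; the quotient is 6r^3-79r^2+739r-121.
Next, r = 1/6 is a root, so (6r-1) is a factor; dividing leaves r^2-13r+121.
The quadratic r^2-13r+121 has discriminant -315 < 0 and is irreducible over ℤ.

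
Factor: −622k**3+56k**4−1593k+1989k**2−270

(2k−3)(4k−15)(7k+1)(k−6)

Trying the rational-root candidates, k = 15/4 is a root, giving the factor (4k−15) and quotient 14k**3−103k**2+111k+18.
Then k = 3/2 is a root, so (2k−3) is a factor; dividing leaves 7k**2−41k−6.
The remaining quadratic factors as (k−6)(7k+1).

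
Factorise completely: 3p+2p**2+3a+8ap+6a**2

(6a+2p+3)(a+p)

Group: a(6a+2p+3) + p(6a+2p+3); both groups contain (6a+2p+3).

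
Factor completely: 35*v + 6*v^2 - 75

Need a pair with product 6·(-75) = -450 and sum 35: that's 45 and -10.
Split the middle term: 6*v^2 + 45*v - 10*v - 75 = 3*v*(2*v + 15) - 5*(2*v + 15).

(2*v + 15)*(3*v - 5)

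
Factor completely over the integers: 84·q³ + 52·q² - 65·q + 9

Among the possible rational roots, q = -9/7 is a root, so (7·q + 9) is a factor; dividing leaves 12·q² - 8·q + 1.
The remaining quadratic factors as (6·q - 1)(2·q - 1).

(2·q - 1)·(6·q - 1)·(7·q + 9)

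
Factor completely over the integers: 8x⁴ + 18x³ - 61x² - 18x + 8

(2x + 1)(4x - 1)(x + 4)(x - 2)

By the rational root theorem, x = 2 is a root, so (x - 2) divides it; the quotient is 8x³ + 34x² + 7x - 4.
Then x = 1/4 is a root, so (4x - 1) divides it; the quotient is 2x² + 9x + 4.
The remaining quadratic factors as (x + 4)(2x + 1).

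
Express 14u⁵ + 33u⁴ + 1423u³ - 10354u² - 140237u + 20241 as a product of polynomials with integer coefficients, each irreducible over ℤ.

By the rational root theorem, u = -13/2 is a root, so (2u + 13) is a factor; dividing leaves 7u⁴ - 29u³ + 900u² - 11027u + 1557.
Next, u = 9 is a root, so (u - 9) divides it; the quotient is 7u³ + 34u² + 1206u - 173.
Next, u = 1/7 is a root, so (7u - 1) divides it; the quotient is u² + 5u + 173.
The quadratic u² + 5u + 173 has discriminant -667 < 0 and is irreducible over ℤ.

(2u + 13)(7u - 1)(u - 9)(u² + 5u + 173)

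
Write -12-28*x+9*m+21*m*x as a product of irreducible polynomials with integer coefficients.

(3*m-4)*(7*x+3)

Group as (21*m*x+9*m) + (-28*x-12) = 3*m*(7*x+3) - 4*(7*x+3).
Both groups share the factor (7*x+3).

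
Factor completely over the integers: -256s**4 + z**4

(z)⁴ − (4s)⁴ = ((z)² − (4s)²)((z)² + (4s)²); the first factor splits again, the second (z**2 + 16s**2) is irreducible.

(z - 4s)(z + 4s)(z**2 + 16s**2)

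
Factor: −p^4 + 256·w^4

(4·w)⁴ − (p)⁴ = ((4·w)² − (p)²)((4·w)² + (p)²); the first factor splits again, the second (16·w^2 + p^2) is irreducible.

(4·w − p)·(4·w + p)·(16·w^2 + p^2)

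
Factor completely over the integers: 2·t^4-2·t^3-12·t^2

2·t^2·(t+2)·(t-3)

Pull out the common factor 2·t^2, then factor the remaining trinomial.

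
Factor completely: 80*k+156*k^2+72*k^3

4*k*(3*k+4)*(6*k+5)

Pull out the common factor 4*k, then factor the remaining trinomial.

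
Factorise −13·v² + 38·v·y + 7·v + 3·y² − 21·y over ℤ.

−(13·v + y − 7)·(v − 3·y)

Group: −13·v·(v − 3·y) + (−y + 7)·(v − 3·y); both groups contain (v − 3·y).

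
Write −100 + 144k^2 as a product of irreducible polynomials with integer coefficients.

Every term has a factor of 4. Then 36k^2 − 25 = (6k)² − (5)².

4(6k + 5)(6k − 5)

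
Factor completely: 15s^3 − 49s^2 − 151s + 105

Among the possible rational roots, s = −7/3 is a root, giving the factor (3s + 7) and quotient 5s^2 − 28s + 15.
The remaining quadratic factors as (s − 5)(5s − 3).

(3s + 7)(5s − 3)(s − 5)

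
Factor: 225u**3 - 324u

9u(5u + 6)(5u - 6)

Pull out the common factor 9u; 25u**2 - 36 is a difference of squares.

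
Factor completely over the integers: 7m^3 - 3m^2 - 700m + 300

Trying the rational-root candidates, m = -10 is a root, giving the factor (m + 10) and quotient 7m^2 - 73m + 30.
The remaining quadratic factors as (7m - 3)(m - 10).

(7m - 3)(m + 10)(m - 10)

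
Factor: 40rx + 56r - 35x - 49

(5x + 7)(8r - 7)

Group as (40rx + 56r) + (-35x - 49) = 8r(5x + 7) - 7(5x + 7).
Both groups share the factor (5x + 7).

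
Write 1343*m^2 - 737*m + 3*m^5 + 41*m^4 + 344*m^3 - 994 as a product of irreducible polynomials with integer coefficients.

Trying the rational-root candidates, m = -7 is a root, so (m + 7) divides it; the quotient is 3*m^4 + 20*m^3 + 204*m^2 - 85*m - 142.
Then m = 1 is a root, giving the factor (m - 1) and quotient 3*m^3 + 23*m^2 + 227*m + 142.
Then m = -2/3 is a root, so (3*m + 2) divides it; the quotient is m^2 + 7*m + 71.
The quadratic m^2 + 7*m + 71 has discriminant -235 < 0 and is irreducible over ℤ.

(3*m + 2)*(m + 7)*(m - 1)*(m^2 + 7*m + 71)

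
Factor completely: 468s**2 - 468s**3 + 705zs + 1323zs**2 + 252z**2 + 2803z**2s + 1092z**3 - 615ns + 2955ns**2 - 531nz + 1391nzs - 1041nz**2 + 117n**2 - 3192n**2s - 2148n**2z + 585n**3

(13n - 7z - 12s)(15n + 13z - 3s + 3)(3n - 12z - 13s)

Group: 15n(39n**2 - 177nz - 205ns + 84z**2 + 235zs + 156s**2) + (13z - 3s + 3)(39n**2 - 177nz - 205ns + 84z**2 + 235zs + 156s**2); both groups contain (39n**2 - 177nz - 205ns + 84z**2 + 235zs + 156s**2), so (15n + 13z - 3s + 3) is a factor with cofactor 39n**2 - 177nz - 205ns + 84z**2 + 235zs + 156s**2.
The cofactor groups again: 39n**2 - 177nz - 205ns + 84z**2 + 235zs + 156s**2 = 13n(3n - 12z - 13s) + (-7z - 12s)(3n - 12z - 13s); both groups contain (3n - 12z - 13s), giving (13n - 7z - 12s)(3n - 12z - 13s).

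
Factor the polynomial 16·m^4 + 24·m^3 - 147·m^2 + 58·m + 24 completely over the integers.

(4·m + 1)·(4·m - 3)·(m + 4)·(m - 2)

Trying the rational-root candidates, m = -4 is a root, so (m + 4) is a factor; dividing leaves 16·m^3 - 40·m^2 + 13·m + 6.
Next, m = -1/4 is a root, so (4·m + 1) divides it; the quotient is 4·m^2 - 11·m + 6.
The remaining quadratic factors as (4·m - 3)(m - 2).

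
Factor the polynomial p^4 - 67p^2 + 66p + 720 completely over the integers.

(p + 3)(p + 8)(p - 5)(p - 6)

Among the possible rational roots, p = 5 is a root, so (p - 5) divides it; the quotient is p^3 + 5p^2 - 42p - 144.
Next, p = -3 is a root, so (p + 3) divides it; the quotient is p^2 + 2p - 48.
The remaining quadratic factors as (p - 6)(p + 8).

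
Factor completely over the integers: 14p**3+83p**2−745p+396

(2p−9)(7p−4)(p+11)

Testing divisors of the constant over divisors of the leading coefficient, p = 9/2 is a root, so (2p−9) divides it; the quotient is 7p**2+73p−44.
The remaining quadratic factors as (p+11)(7p−4).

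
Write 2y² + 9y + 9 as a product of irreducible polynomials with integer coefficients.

(2y + 3)(y + 3)

Need a pair with product 2·9 = 18 and sum 9: that's 6 and 3.
Split the middle term: 2y² + 6y + 3y + 9 = 2y(y + 3) + 3(y + 3).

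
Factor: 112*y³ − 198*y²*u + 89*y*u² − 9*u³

Group: 7*y*(16*y² − 26*y*u + 9*u²) − u*(16*y² − 26*y*u + 9*u²); both groups contain (16*y² − 26*y*u + 9*u²), so (7*y − u) is a factor with cofactor 16*y² − 26*y*u + 9*u².
The cofactor groups again: 16*y² − 26*y*u + 9*u² = 8*y*(2*y − u) − 9*u*(2*y − u); both groups contain (2*y − u), giving (8*y − 9*u)*(2*y − u).

(8*y − 9*u)*(2*y − u)*(7*y − u)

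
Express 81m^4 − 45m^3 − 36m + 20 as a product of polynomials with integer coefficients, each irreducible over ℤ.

(9m − 5)(9m^3 − 4)

Group as (81m^4 − 36m) + (−45m^3 + 20) = 9m(9m^3 − 4) − 5(9m^3 − 4).
Both groups share the factor (9m^3 − 4).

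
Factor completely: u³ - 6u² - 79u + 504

(u + 9)(u - 7)(u - 8)

By the rational root theorem, u = 8 is a root, so (u - 8) divides it; the quotient is u² + 2u - 63.
The remaining quadratic factors as (u - 7)(u + 9).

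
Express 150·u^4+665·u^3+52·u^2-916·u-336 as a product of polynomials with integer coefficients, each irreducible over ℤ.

Testing divisors of the constant over divisors of the leading coefficient, u = 7/6 is a root, giving the factor (6·u-7) and quotient 25·u^3+140·u^2+172·u+48.
Then u = -4 is a root, giving the factor (u+4) and quotient 25·u^2+40·u+12.
The remaining quadratic factors as (5·u+6)(5·u+2).

(5·u+2)·(5·u+6)·(6·u-7)·(u+4)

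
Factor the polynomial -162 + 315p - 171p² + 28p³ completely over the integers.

By the rational root theorem, p = 9/4 is a root, so (4p - 9) is a factor; dividing leaves 7p² - 27p + 18.
The remaining quadratic factors as (7p - 6)(p - 3).

(4p - 9)(7p - 6)(p - 3)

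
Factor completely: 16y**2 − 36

4(2y + 3)(2y − 3)

Every term has a factor of 4. Then 4y**2 − 9 = (2y)² − (3)².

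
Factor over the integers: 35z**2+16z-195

(5z+13)(7z-15)

Need a pair with product 35·(-195) = -6825 and sum 16: that's 91 and -75.
Split the middle term: 35z**2+91z - 75z-195 = 7z(5z+13) - 15(5z+13).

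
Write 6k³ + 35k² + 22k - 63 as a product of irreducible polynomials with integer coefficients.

By the rational root theorem, k = -7/3 is a root, so (3k + 7) divides it; the quotient is 2k² + 7k - 9.
The remaining quadratic factors as (2k + 9)(k - 1).

(2k + 9)(3k + 7)(k - 1)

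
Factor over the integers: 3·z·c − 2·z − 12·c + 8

(3·c − 2)·(z − 4)

Group as (3·z·c − 2·z) + (−12·c + 8) = z·(3·c − 2) − 4·(3·c − 2).
Both groups share the factor (3·c − 2).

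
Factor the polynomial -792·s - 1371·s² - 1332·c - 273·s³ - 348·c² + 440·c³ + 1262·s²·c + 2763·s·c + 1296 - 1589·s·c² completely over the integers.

Group: 13·s·(-21·s² + 89·s·c - 120·s - 88·c² + 228·c - 144) + (-5·c - 9)·(-21·s² + 89·s·c - 120·s - 88·c² + 228·c - 144); both groups contain (-21·s² + 89·s·c - 120·s - 88·c² + 228·c - 144), so (13·s - 5·c - 9) is a factor with cofactor -21·s² + 89·s·c - 120·s - 88·c² + 228·c - 144.
The cofactor groups again: -21·s² + 89·s·c - 120·s - 88·c² + 228·c - 144 = -7·s·(3·s - 8·c + 12) + (11·c - 12)·(3·s - 8·c + 12); both groups contain (3·s - 8·c + 12), giving -(7·s - 11·c + 12)·(3·s - 8·c + 12).

-(7·s - 11·c + 12)·(13·s - 5·c - 9)·(3·s - 8·c + 12)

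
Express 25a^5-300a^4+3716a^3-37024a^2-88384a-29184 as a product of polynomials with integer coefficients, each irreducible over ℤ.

By the rational root theorem, a = -8/5 is a root, so (5a+8) divides it; the quotient is 5a^4-68a^3+852a^2-8768a-3648.
Then a = -2/5 is a root, giving the factor (5a+2) and quotient a^3-14a^2+176a-1824.
Continuing, a = 12 is a root, giving the factor (a-12) and quotient a^2-2a+152.
The quadratic a^2-2a+152 has discriminant -604 < 0 and is irreducible over ℤ.

(5a+2)(5a+8)(a-12)(a^2-2a+152)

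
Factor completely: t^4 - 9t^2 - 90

(t^2 + 6)(t^2 - 15)

Substitute u = t^2 to get a quadratic in u, then factor.
t^2 - 15 is irreducible over ℤ (15 is not a perfect square).
t^2 + 6 is irreducible over ℤ (always positive, so no real roots).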